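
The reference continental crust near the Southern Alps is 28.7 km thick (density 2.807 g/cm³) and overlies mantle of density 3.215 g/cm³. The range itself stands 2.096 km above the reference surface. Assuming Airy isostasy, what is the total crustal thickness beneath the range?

Root depth r = h ρ_c / (ρ_m − ρ_c) = 2.096 km × 2.807 / 0.408 = 14.42 km.
Total thickness = T + h + r = 28.7 km + 2.096 km + 14.42 km = 45.2 km.

45.2 km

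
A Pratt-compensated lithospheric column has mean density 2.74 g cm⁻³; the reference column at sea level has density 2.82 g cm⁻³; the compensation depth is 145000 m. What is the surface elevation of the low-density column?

4230 m

ρ_ref D = ρ (D + h) → h = D (ρ_ref − ρ)/ρ.
h = 145000 m × (2.82 − 2.74)/2.74 = 4230 m.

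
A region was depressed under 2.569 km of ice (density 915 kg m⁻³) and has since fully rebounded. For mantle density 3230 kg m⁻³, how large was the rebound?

0.728 km

Removing the load lets mantle flow back in; uplift u satisfies ρ_ice t = ρ_m u.
u = t ρ_ice/ρ_m = 2.569 km × 915/3230 = 0.728 km.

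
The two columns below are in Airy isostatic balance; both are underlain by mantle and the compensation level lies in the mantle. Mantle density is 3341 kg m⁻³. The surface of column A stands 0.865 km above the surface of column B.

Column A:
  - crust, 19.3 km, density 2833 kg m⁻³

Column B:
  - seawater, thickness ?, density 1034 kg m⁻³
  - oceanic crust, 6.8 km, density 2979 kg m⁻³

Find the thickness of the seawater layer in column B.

Take the compensation level at the base of the deeper column (depth z_c below the surface of column A) and equate Σ ρ_i t_i down to z_c; mantle fills any gap and the z_c terms cancel.
Column A: 19.3×2833 + (z_c − 19.3)×3341
Column B: 0.865×0 + x×1034 + 6.8×2979 + (z_c − 0.865 − 6.8 − x)×3341
The z_c×3341 term appears on both sides and cancels. Collect the known terms of each column as K = Σ(ρt)_known − 3341 × (depth of known layers): K_A = 54676.9 − 3341×19.3 = −9804.4; K_B = 20257.2 − 3341×(0.865 + 6.8) = −5351.565.
Balance: K_A = K_B − x×(3341 − 1034), so x = (K_B − K_A)/(3341 − 1034) = 4452.84/2307 = 1.93 km.

1.93 km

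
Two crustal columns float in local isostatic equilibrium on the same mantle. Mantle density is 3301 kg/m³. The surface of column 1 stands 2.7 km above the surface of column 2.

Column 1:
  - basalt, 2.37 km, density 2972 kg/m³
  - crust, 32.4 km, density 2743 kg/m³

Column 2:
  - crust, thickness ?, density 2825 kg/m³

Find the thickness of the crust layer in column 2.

20.9 km

Take the compensation level at the base of the deeper column (depth z_c below the surface of column 1) and equate Σ ρ_i t_i down to z_c; mantle fills any gap and the z_c terms cancel.
Column 1: 2.37×2972 + 32.4×2743 + (z_c − 34.77)×3301
Column 2: 2.7×0 + x×2825 + (z_c − 2.7 − 0 − x)×3301
The z_c×3301 term appears on both sides and cancels. Collect the known terms of each column as K = Σ(ρt)_known − 3301 × (depth of known layers): K_1 = 95916.84 − 3301×34.77 = −18858.93; K_2 = 0 − 3301×(2.7 + 0) = −8912.7.
Balance: K_1 = K_2 − x×(3301 − 2825), so x = (K_2 − K_1)/(3301 − 2825) = 9946.23/476 = 20.9 km.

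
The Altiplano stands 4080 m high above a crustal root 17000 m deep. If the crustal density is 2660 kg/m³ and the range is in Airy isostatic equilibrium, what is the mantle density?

Airy balance: ρ_c h = (ρ_m − ρ_c) r → ρ_m = ρ_c (1 + h/r).
ρ_m = 2660 × (1 + 4080 m/17000 m) = 3300 kg/m³.

3300 kg/m³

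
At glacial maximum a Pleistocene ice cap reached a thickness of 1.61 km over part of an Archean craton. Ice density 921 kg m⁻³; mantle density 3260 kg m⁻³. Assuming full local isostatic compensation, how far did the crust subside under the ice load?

0.455 km

For local isostatic compensation: the ice load ρ_ice t is balanced by mantle displaced below, ρ_m s.
s = t ρ_ice / ρ_m = 1.61 km × 921/3260 = 0.455 km.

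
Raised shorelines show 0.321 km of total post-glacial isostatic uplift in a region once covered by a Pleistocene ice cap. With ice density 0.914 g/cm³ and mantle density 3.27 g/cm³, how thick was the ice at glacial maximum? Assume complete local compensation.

u = t ρ_ice/ρ_m → t = u ρ_m/ρ_ice = 0.321 km × 3.27/0.914 = 1.15 km.

1.15 km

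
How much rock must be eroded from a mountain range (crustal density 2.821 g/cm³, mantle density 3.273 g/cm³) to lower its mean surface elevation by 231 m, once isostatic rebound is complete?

1670 m

Net drop Δ = e − u = e − e ρ_c/ρ_m = e (ρ_m − ρ_c)/ρ_m.
e = Δ ρ_m/(ρ_m − ρ_c) = 231 m × 3.273/0.452 = 1670 m.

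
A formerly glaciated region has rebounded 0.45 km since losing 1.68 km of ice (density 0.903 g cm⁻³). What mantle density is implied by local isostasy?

ρ_m = ρ_ice t / u = 0.903 × 1.68 km/0.45 km = 3.37 g cm⁻³.

3.37 g cm⁻³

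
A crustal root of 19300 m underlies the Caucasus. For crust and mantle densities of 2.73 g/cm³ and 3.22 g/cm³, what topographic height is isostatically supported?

3460 m

For local isostatic compensation: ρ_c h = (ρ_m − ρ_c) r.
h = r (ρ_m − ρ_c) / ρ_c = 19300 m × (3.22 − 2.73) / 2.73 = 3460 m.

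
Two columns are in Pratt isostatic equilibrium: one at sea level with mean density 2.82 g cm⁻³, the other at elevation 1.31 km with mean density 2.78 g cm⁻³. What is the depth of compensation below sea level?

ρ_ref D = ρ (D + h) → D (ρ_ref − ρ) = ρ h.
D = ρ h/(ρ_ref − ρ) = 2.78 × 1.31 km/(2.82 − 2.78) = 91 km.

91 km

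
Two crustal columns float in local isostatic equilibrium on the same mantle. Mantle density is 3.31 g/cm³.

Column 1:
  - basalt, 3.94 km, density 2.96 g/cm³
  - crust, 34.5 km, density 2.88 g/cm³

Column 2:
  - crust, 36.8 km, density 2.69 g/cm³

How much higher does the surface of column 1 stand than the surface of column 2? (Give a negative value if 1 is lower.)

For any compensation level in the mantle, the mantle terms cancel and isostasy reduces to e = (Σt_1 − Σt_2) − (Σ(ρt)_1 − Σ(ρt)_2) / ρ_m.
Σt_1 = 38.44 km; Σt_2 = 36.8 km; Σ(ρt)_1 = 111.0224; Σ(ρt)_2 = 98.992 (in km·g/cm³).
e = (38.44 − 36.8) − (111.0224 − 98.992) / 3.31 = −1.99 km.

−1.99 km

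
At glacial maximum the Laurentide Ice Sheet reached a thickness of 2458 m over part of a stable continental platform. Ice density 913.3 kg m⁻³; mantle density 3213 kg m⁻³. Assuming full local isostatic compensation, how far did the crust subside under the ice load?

In Airy isostatic equilibrium: the ice load ρ_ice t is balanced by mantle displaced below, ρ_m s.
s = t ρ_ice / ρ_m = 2458 m × 913.3/3213 = 699 m.

699 m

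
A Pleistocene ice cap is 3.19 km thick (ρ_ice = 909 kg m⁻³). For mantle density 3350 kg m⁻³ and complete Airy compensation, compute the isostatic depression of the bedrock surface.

Equating mass per unit area of the two columns: the ice load ρ_ice t is balanced by mantle displaced below, ρ_m s.
s = t ρ_ice / ρ_m = 3.19 km × 909/3350 = 0.866 km.

0.866 km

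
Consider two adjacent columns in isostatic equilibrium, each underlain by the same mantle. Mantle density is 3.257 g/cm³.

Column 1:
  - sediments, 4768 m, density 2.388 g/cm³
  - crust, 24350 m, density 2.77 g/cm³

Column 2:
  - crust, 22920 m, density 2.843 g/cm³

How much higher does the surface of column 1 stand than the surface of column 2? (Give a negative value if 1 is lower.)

For any compensation level in the mantle, the mantle terms cancel and isostasy reduces to e = (Σt_1 − Σt_2) − (Σ(ρt)_1 − Σ(ρt)_2) / ρ_m.
Σt_1 = 29118 m; Σt_2 = 22920 m; Σ(ρt)_1 = 78835.484; Σ(ρt)_2 = 65161.56 (in m·g/cm³).
e = (29118 − 22920) − (78835.484 − 65161.56) / 3.257 = 2000 m.

2000 m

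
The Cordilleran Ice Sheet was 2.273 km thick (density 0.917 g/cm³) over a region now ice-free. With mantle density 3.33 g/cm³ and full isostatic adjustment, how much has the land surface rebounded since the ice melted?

0.626 km

Removing the load lets mantle flow back in; uplift u satisfies ρ_ice t = ρ_m u.
u = t ρ_ice/ρ_m = 2.273 km × 0.917/3.33 = 0.626 km.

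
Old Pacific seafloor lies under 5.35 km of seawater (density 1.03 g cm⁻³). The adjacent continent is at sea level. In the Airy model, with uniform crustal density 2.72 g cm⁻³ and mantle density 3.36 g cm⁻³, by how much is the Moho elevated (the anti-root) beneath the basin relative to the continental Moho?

14.1 km

By Archimedes' principle applied to the lithosphere: replacing crust with seawater at the top is compensated by replacing crust with mantle at the base: d (ρ_c − ρ_w) = a (ρ_m − ρ_c).
a = d (ρ_c − ρ_w)/(ρ_m − ρ_c) = 5.35 km × 1.69/0.64 = 14.1 km.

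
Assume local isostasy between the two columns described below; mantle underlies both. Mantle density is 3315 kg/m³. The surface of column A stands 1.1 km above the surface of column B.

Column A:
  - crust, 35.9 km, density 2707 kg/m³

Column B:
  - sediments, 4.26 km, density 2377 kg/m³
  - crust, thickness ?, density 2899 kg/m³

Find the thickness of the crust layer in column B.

34.1 km

Take the compensation level at the base of the deeper column (depth z_c below the surface of column A) and equate Σ ρ_i t_i down to z_c; mantle fills any gap and the z_c terms cancel.
Column A: 35.9×2707 + (z_c − 35.9)×3315
Column B: 1.1×0 + 4.26×2377 + x×2899 + (z_c − 1.1 − 4.26 − x)×3315
The z_c×3315 term appears on both sides and cancels. Collect the known terms of each column as K = Σ(ρt)_known − 3315 × (depth of known layers): K_A = 97181.3 − 3315×35.9 = −21827.2; K_B = 10126.02 − 3315×(1.1 + 4.26) = −7642.38.
Balance: K_A = K_B − x×(3315 − 2899), so x = (K_B − K_A)/(3315 − 2899) = 14184.8/416 = 34.1 km.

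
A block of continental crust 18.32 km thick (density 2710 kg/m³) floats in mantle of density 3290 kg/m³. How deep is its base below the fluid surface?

Draft d = t ρ_obj/ρ_fluid = 18.32 km × 2710/3290 = 15.1 km.

15.1 km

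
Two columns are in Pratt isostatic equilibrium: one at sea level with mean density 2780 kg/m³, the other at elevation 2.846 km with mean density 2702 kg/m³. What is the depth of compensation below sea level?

98.6 km

ρ_ref D = ρ (D + h) → D (ρ_ref − ρ) = ρ h.
D = ρ h/(ρ_ref − ρ) = 2702 × 2.846 km/(2780 − 2702) = 98.6 km.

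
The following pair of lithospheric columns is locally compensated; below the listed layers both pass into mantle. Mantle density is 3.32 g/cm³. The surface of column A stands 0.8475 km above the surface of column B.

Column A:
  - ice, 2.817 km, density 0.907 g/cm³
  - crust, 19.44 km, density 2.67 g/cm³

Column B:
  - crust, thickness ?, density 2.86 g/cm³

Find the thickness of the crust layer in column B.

Take the compensation level at the base of the deeper column (depth z_c below the surface of column A) and equate Σ ρ_i t_i down to z_c; mantle fills any gap and the z_c terms cancel.
Column A: 2.817×0.907 + 19.44×2.67 + (z_c − 22.257)×3.32
Column B: 0.8475×0 + x×2.86 + (z_c − 0.8475 − 0 − x)×3.32
The z_c×3.32 term appears on both sides and cancels. Collect the known terms of each column as K = Σ(ρt)_known − 3.32 × (depth of known layers): K_A = 54.459819 − 3.32×22.257 = −19.433421; K_B = 0 − 3.32×(0.8475 + 0) = −2.8137.
Balance: K_A = K_B − x×(3.32 − 2.86), so x = (K_B − K_A)/(3.32 − 2.86) = 16.6197/0.46 = 36.1 km.

36.1 km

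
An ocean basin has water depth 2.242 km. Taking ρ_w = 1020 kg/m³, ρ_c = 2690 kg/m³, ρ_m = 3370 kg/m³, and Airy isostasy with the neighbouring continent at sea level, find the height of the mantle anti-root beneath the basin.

Isostatic balance requires: replacing crust with seawater at the top is compensated by replacing crust with mantle at the base: d (ρ_c − ρ_w) = a (ρ_m − ρ_c).
a = d (ρ_c − ρ_w)/(ρ_m − ρ_c) = 2.242 km × 1670/680 = 5.51 km.

5.51 km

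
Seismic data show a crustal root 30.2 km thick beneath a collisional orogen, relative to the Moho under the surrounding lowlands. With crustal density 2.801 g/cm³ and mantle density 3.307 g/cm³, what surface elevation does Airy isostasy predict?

5.46 km

By Archimedes' principle applied to the lithosphere: ρ_c h = (ρ_m − ρ_c) r.
h = r (ρ_m − ρ_c) / ρ_c = 30.2 km × (3.307 − 2.801) / 2.801 = 5.46 km.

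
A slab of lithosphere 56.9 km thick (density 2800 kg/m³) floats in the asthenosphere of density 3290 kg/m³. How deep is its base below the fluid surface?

Draft d = t ρ_obj/ρ_fluid = 56.9 km × 2800/3290 = 48.4 km.

48.4 km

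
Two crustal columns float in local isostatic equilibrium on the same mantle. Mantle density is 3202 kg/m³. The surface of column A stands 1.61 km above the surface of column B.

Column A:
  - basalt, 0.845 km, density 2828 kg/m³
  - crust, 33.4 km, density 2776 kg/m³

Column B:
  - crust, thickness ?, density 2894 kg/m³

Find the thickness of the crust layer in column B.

30.5 km

Take the compensation level at the base of the deeper column (depth z_c below the surface of column A) and equate Σ ρ_i t_i down to z_c; mantle fills any gap and the z_c terms cancel.
Column A: 0.845×2828 + 33.4×2776 + (z_c − 34.245)×3202
Column B: 1.61×0 + x×2894 + (z_c − 1.61 − 0 − x)×3202
The z_c×3202 term appears on both sides and cancels. Collect the known terms of each column as K = Σ(ρt)_known − 3202 × (depth of known layers): K_A = 95108.06 − 3202×34.245 = −14544.43; K_B = 0 − 3202×(1.61 + 0) = −5155.22.
Balance: K_A = K_B − x×(3202 − 2894), so x = (K_B − K_A)/(3202 − 2894) = 9389.21/308 = 30.5 km.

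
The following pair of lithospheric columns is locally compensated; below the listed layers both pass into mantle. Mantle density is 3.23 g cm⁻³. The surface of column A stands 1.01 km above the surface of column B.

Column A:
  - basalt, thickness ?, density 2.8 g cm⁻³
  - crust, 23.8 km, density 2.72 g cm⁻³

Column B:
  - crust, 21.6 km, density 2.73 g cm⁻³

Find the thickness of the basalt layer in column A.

Take the compensation level at the base of the deeper column (depth z_c below the surface of column A) and equate Σ ρ_i t_i down to z_c; mantle fills any gap and the z_c terms cancel.
Column A: x×2.8 + 23.8×2.72 + (z_c − 23.8 − x)×3.23
Column B: 1.01×0 + 21.6×2.73 + (z_c − 1.01 − 21.6)×3.23
The z_c×3.23 term appears on both sides and cancels. Collect the known terms of each column as K = Σ(ρt)_known − 3.23 × (depth of known layers): K_A = 64.736 − 3.23×23.8 = −12.138; K_B = 58.968 − 3.23×(1.01 + 21.6) = −14.0623.
Balance: K_A − x×(3.23 − 2.8) = K_B, so x = (K_A − K_B)/(3.23 − 2.8) = 1.9243/0.43 = 4.48 km.

4.48 km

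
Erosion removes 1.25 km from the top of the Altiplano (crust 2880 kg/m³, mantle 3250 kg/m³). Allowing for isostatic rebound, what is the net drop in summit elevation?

Rebound u = e ρ_c/ρ_m = 1.25 km × 2880/3250 = 1.108 km.
Net surface drop = e − u = 1.25 km − 1.108 km = e (ρ_m − ρ_c)/ρ_m = 0.142 km.

0.142 km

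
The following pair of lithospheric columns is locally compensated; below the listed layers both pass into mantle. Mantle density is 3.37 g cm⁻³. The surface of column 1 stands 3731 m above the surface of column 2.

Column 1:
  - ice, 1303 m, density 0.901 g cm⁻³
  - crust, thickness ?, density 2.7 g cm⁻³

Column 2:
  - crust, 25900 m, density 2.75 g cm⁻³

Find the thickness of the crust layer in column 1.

37900 m

Take the compensation level at the base of the deeper column (depth z_c below the surface of column 1) and equate Σ ρ_i t_i down to z_c; mantle fills any gap and the z_c terms cancel.
Column 1: 1303×0.901 + x×2.7 + (z_c − 1303 − x)×3.37
Column 2: 3731×0 + 25900×2.75 + (z_c − 3731 − 25900)×3.37
The z_c×3.37 term appears on both sides and cancels. Collect the known terms of each column as K = Σ(ρt)_known − 3.37 × (depth of known layers): K_1 = 1174.003 − 3.37×1303 = −3217.107; K_2 = 71225 − 3.37×(3731 + 25900) = −28631.47.
Balance: K_1 − x×(3.37 − 2.7) = K_2, so x = (K_1 − K_2)/(3.37 − 2.7) = 25414.4/0.67 = 37900 m.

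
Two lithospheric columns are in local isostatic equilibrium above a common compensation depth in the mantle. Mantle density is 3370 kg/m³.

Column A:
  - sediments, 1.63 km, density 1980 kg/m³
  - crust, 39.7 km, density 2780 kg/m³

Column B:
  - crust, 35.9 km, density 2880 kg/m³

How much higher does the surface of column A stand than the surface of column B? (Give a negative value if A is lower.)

For any compensation level in the mantle, the mantle terms cancel and isostasy reduces to e = (Σt_A − Σt_B) − (Σ(ρt)_A − Σ(ρt)_B) / ρ_m.
Σt_A = 41.33 km; Σt_B = 35.9 km; Σ(ρt)_A = 113593.4; Σ(ρt)_B = 103392 (in km·kg/m³).
e = (41.33 − 35.9) − (113593.4 − 103392) / 3370 = 2.4 km.

2.4 km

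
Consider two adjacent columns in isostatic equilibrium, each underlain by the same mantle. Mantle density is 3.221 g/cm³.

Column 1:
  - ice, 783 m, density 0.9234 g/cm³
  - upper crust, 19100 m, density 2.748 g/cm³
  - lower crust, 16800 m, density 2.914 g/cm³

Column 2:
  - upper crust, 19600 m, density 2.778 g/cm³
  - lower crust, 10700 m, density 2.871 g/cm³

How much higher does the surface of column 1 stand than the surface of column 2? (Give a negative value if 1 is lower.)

For any compensation level in the mantle, the mantle terms cancel and isostasy reduces to e = (Σt_1 − Σt_2) − (Σ(ρt)_1 − Σ(ρt)_2) / ρ_m.
Σt_1 = 36683 m; Σt_2 = 30300 m; Σ(ρt)_1 = 102165.022; Σ(ρt)_2 = 85168.5 (in m·g/cm³).
e = (36683 − 30300) − (102165.022 − 85168.5) / 3.221 = 1110 m.

1110 m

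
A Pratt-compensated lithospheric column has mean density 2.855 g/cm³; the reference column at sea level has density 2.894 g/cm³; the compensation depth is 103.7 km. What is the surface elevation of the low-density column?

1.42 km

ρ_ref D = ρ (D + h) → h = D (ρ_ref − ρ)/ρ.
h = 103.7 km × (2.894 − 2.855)/2.855 = 1.42 km.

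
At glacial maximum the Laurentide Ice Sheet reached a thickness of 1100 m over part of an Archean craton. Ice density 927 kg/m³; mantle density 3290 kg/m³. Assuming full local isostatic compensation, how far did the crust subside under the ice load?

By Archimedes' principle applied to the lithosphere: the ice load ρ_ice t is balanced by mantle displaced below, ρ_m s.
s = t ρ_ice / ρ_m = 1100 m × 927/3290 = 310 m.

310 m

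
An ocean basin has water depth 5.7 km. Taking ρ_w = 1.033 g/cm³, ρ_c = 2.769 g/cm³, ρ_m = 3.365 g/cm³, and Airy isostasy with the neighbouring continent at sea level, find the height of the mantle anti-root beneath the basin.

16.6 km

Balancing pressure at the compensation depth: replacing crust with seawater at the top is compensated by replacing crust with mantle at the base: d (ρ_c − ρ_w) = a (ρ_m − ρ_c).
a = d (ρ_c − ρ_w)/(ρ_m − ρ_c) = 5.7 km × 1.736/0.596 = 16.6 km.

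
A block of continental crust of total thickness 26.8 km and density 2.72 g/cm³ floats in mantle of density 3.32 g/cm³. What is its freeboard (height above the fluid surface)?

4.84 km

Floating equilibrium: submerged depth d = t ρ_obj/ρ_fluid = 26.8 km × 2.72/3.32 = 21.96 km.
Freeboard = t − d = 26.8 km − 21.96 km = 4.84 km.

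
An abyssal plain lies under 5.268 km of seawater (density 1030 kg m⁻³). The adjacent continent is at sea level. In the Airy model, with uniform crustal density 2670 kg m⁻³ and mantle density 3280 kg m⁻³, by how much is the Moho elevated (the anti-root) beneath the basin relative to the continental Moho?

14.2 km

Isostatic balance requires: replacing crust with seawater at the top is compensated by replacing crust with mantle at the base: d (ρ_c − ρ_w) = a (ρ_m − ρ_c).
a = d (ρ_c − ρ_w)/(ρ_m − ρ_c) = 5.268 km × 1640/610 = 14.2 km.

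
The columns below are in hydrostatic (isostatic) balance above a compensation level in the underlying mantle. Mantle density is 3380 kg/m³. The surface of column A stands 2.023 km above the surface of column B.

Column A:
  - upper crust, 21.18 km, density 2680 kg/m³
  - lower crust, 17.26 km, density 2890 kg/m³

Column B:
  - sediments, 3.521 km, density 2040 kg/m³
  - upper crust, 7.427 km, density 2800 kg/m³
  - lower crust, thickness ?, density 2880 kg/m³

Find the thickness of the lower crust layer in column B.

Take the compensation level at the base of the deeper column (depth z_c below the surface of column A) and equate Σ ρ_i t_i down to z_c; mantle fills any gap and the z_c terms cancel.
Column A: 21.18×2680 + 17.26×2890 + (z_c − 38.44)×3380
Column B: 2.023×0 + 3.521×2040 + 7.427×2800 + x×2880 + (z_c − 2.023 − 10.948 − x)×3380
The z_c×3380 term appears on both sides and cancels. Collect the known terms of each column as K = Σ(ρt)_known − 3380 × (depth of known layers): K_A = 106643.8 − 3380×38.44 = −23283.4; K_B = 27978.44 − 3380×(2.023 + 10.948) = −15863.54.
Balance: K_A = K_B − x×(3380 − 2880), so x = (K_B − K_A)/(3380 − 2880) = 7419.86/500 = 14.8 km.

14.8 km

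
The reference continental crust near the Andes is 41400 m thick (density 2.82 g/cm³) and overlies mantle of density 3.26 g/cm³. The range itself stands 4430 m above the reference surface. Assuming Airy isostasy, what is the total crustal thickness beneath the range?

74200 m

Root depth r = h ρ_c / (ρ_m − ρ_c) = 4430 m × 2.82 / 0.44 = 28390 m.
Total thickness = T + h + r = 41400 m + 4430 m + 28390 m = 74200 m.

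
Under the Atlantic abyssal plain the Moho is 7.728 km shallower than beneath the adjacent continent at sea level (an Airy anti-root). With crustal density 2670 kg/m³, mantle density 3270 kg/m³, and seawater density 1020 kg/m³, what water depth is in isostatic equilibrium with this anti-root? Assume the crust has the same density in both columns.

Replacing a thickness d of crust by seawater at the top must be balanced by replacing crust with mantle at the base: d (ρ_c − ρ_w) = a (ρ_m − ρ_c).
d = a (ρ_m − ρ_c)/(ρ_c − ρ_w) = 7.728 km × 600/1650 = 2.81 km.

2.81 km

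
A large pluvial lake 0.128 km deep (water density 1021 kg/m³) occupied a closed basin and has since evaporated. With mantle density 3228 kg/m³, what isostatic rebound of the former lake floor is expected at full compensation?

u = d ρ_w/ρ_m = 0.128 km × 1021/3228 = 0.0405 km.

0.0405 km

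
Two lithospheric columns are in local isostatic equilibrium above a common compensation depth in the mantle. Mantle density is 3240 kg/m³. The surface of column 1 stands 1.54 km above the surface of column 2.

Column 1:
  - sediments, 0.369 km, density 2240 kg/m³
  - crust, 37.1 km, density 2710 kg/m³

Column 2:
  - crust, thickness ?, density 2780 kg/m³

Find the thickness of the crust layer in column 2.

Take the compensation level at the base of the deeper column (depth z_c below the surface of column 1) and equate Σ ρ_i t_i down to z_c; mantle fills any gap and the z_c terms cancel.
Column 1: 0.369×2240 + 37.1×2710 + (z_c − 37.469)×3240
Column 2: 1.54×0 + x×2780 + (z_c − 1.54 − 0 − x)×3240
The z_c×3240 term appears on both sides and cancels. Collect the known terms of each column as K = Σ(ρt)_known − 3240 × (depth of known layers): K_1 = 101367.56 − 3240×37.469 = −20032; K_2 = 0 − 3240×(1.54 + 0) = −4989.6.
Balance: K_1 = K_2 − x×(3240 − 2780), so x = (K_2 − K_1)/(3240 − 2780) = 15042.4/460 = 32.7 km.

32.7 km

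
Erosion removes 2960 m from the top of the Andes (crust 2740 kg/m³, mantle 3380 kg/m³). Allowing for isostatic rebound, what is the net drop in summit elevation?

Rebound u = e ρ_c/ρ_m = 2960 m × 2740/3380 = 2400 m.
Net surface drop = e − u = 2960 m − 2400 m = e (ρ_m − ρ_c)/ρ_m = 560 m.

560 m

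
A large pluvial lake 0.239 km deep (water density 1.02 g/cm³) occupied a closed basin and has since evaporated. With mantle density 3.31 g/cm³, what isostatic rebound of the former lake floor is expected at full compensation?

0.0736 km

u = d ρ_w/ρ_m = 0.239 km × 1.02/3.31 = 0.0736 km.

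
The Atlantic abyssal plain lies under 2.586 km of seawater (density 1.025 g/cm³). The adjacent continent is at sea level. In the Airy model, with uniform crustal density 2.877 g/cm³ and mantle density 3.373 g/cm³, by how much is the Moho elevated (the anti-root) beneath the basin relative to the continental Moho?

9.66 km

By Archimedes' principle applied to the lithosphere: replacing crust with seawater at the top is compensated by replacing crust with mantle at the base: d (ρ_c − ρ_w) = a (ρ_m − ρ_c).
a = d (ρ_c − ρ_w)/(ρ_m − ρ_c) = 2.586 km × 1.852/0.496 = 9.66 km.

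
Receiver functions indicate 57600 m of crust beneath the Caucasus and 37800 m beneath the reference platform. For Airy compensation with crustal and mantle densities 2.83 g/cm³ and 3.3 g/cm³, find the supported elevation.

2820 m

Excess crust Δ = 57600 m − 37800 m = 19800 m, split between elevation h and root r with h + r = Δ.
Airy balance ρ_c h = (ρ_m − ρ_c) r gives r = h ρ_c/(ρ_m − ρ_c), so h (1 + ρ_c/(ρ_m − ρ_c)) = Δ, i.e. h = Δ (ρ_m − ρ_c)/ρ_m.
h = 19800 m × 0.47/3.3 = 2820 m.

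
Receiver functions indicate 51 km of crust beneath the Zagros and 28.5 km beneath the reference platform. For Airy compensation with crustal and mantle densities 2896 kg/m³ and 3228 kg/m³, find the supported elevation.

2.31 km

Excess crust Δ = 51 km − 28.5 km = 22.5 km, split between elevation h and root r with h + r = Δ.
Airy balance ρ_c h = (ρ_m − ρ_c) r gives r = h ρ_c/(ρ_m − ρ_c), so h (1 + ρ_c/(ρ_m − ρ_c)) = Δ, i.e. h = Δ (ρ_m − ρ_c)/ρ_m.
h = 22.5 km × 332/3228 = 2.31 km.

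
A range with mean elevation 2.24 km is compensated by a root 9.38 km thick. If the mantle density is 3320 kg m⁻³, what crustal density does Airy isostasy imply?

2680 kg m⁻³

ρ_c h = (ρ_m − ρ_c) r → ρ_c (h + r) = ρ_m r → ρ_c = ρ_m r / (h + r).
ρ_c = 3320 × 9.38 km / (2.24 km + 9.38 km) = 2680 kg m⁻³.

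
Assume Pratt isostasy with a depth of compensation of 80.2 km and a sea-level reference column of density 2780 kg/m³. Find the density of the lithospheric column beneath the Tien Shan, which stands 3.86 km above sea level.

Pratt balance: ρ_ref D = ρ (D + h).
ρ = ρ_ref D/(D + h) = 2780 × 80.2 km/(80.2 km + 3.86 km) = 2650 kg/m³.

2650 kg/m³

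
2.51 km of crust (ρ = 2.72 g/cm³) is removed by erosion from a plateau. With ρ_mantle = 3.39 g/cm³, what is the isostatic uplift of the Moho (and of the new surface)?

2.01 km

Unloading: uplift u = e ρ_c/ρ_m = 2.51 km × 2.72/3.39 = 2.01 km.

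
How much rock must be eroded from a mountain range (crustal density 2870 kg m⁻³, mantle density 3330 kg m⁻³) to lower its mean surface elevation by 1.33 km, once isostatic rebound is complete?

Net drop Δ = e − u = e − e ρ_c/ρ_m = e (ρ_m − ρ_c)/ρ_m.
e = Δ ρ_m/(ρ_m − ρ_c) = 1.33 km × 3330/460 = 9.63 km.

9.63 km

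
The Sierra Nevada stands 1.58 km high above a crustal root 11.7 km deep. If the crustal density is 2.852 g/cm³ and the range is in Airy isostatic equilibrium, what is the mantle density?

3.24 g/cm³

Airy balance: ρ_c h = (ρ_m − ρ_c) r → ρ_m = ρ_c (1 + h/r).
ρ_m = 2.852 × (1 + 1.58 km/11.7 km) = 3.24 g/cm³.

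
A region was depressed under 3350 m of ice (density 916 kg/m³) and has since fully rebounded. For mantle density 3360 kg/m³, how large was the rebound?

Removing the load lets mantle flow back in; uplift u satisfies ρ_ice t = ρ_m u.
u = t ρ_ice/ρ_m = 3350 m × 916/3360 = 913 m.

913 m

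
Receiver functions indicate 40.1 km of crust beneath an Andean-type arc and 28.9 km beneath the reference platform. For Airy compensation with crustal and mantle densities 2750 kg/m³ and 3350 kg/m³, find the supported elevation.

2.01 km

Excess crust Δ = 40.1 km − 28.9 km = 11.2 km, split between elevation h and root r with h + r = Δ.
Airy balance ρ_c h = (ρ_m − ρ_c) r gives r = h ρ_c/(ρ_m − ρ_c), so h (1 + ρ_c/(ρ_m − ρ_c)) = Δ, i.e. h = Δ (ρ_m − ρ_c)/ρ_m.
h = 11.2 km × 600/3350 = 2.01 km.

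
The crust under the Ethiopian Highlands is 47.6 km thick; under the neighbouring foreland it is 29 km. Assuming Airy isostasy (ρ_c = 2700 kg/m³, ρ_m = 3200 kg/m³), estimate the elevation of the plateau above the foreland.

Excess crust Δ = 47.6 km − 29 km = 18.6 km, split between elevation h and root r with h + r = Δ.
Airy balance ρ_c h = (ρ_m − ρ_c) r gives r = h ρ_c/(ρ_m − ρ_c), so h (1 + ρ_c/(ρ_m − ρ_c)) = Δ, i.e. h = Δ (ρ_m − ρ_c)/ρ_m.
h = 18.6 km × 500/3200 = 2.91 km.

2.91 km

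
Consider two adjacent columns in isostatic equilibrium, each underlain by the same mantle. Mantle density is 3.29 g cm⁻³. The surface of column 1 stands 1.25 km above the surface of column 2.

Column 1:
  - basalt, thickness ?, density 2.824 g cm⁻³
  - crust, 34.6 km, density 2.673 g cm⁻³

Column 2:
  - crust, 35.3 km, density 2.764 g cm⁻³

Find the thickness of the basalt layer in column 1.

Take the compensation level at the base of the deeper column (depth z_c below the surface of column 1) and equate Σ ρ_i t_i down to z_c; mantle fills any gap and the z_c terms cancel.
Column 1: x×2.824 + 34.6×2.673 + (z_c − 34.6 − x)×3.29
Column 2: 1.25×0 + 35.3×2.764 + (z_c − 1.25 − 35.3)×3.29
The z_c×3.29 term appears on both sides and cancels. Collect the known terms of each column as K = Σ(ρt)_known − 3.29 × (depth of known layers): K_1 = 92.4858 − 3.29×34.6 = −21.3482; K_2 = 97.5692 − 3.29×(1.25 + 35.3) = −22.6803.
Balance: K_1 − x×(3.29 − 2.824) = K_2, so x = (K_1 − K_2)/(3.29 − 2.824) = 1.3321/0.466 = 2.86 km.

2.86 km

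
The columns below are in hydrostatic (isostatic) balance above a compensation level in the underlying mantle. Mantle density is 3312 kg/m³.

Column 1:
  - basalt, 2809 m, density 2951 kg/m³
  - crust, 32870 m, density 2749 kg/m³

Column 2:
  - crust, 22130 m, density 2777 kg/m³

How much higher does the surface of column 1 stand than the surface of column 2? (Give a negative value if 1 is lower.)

2320 m

For any compensation level in the mantle, the mantle terms cancel and isostasy reduces to e = (Σt_1 − Σt_2) − (Σ(ρt)_1 − Σ(ρt)_2) / ρ_m.
Σt_1 = 35679 m; Σt_2 = 22130 m; Σ(ρt)_1 = 98648989; Σ(ρt)_2 = 61455010 (in m·kg/m³).
e = (35679 − 22130) − (98648989 − 61455010) / 3312 = 2320 m.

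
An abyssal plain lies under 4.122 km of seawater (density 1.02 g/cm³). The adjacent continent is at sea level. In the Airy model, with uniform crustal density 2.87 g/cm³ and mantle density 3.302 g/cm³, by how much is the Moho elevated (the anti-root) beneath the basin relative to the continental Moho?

17.7 km

By Archimedes' principle applied to the lithosphere: replacing crust with seawater at the top is compensated by replacing crust with mantle at the base: d (ρ_c − ρ_w) = a (ρ_m − ρ_c).
a = d (ρ_c − ρ_w)/(ρ_m − ρ_c) = 4.122 km × 1.85/0.432 = 17.7 km.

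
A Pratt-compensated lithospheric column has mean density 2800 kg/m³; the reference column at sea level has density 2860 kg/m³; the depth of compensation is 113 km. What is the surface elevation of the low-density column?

2.42 km

ρ_ref D = ρ (D + h) → h = D (ρ_ref − ρ)/ρ.
h = 113 km × (2860 − 2800)/2800 = 2.42 km.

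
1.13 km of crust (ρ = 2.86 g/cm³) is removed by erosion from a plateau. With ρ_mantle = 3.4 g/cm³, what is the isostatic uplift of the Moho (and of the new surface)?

0.951 km

Unloading: uplift u = e ρ_c/ρ_m = 1.13 km × 2.86/3.4 = 0.951 km.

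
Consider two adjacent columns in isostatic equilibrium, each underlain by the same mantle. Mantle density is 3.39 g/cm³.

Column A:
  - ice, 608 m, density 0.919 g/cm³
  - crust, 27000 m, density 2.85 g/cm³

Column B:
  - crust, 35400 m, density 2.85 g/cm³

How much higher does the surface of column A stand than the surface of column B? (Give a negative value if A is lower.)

−895 m

For any compensation level in the mantle, the mantle terms cancel and isostasy reduces to e = (Σt_A − Σt_B) − (Σ(ρt)_A − Σ(ρt)_B) / ρ_m.
Σt_A = 27608 m; Σt_B = 35400 m; Σ(ρt)_A = 77508.752; Σ(ρt)_B = 100890 (in m·g/cm³).
e = (27608 − 35400) − (77508.752 − 100890) / 3.39 = −895 m.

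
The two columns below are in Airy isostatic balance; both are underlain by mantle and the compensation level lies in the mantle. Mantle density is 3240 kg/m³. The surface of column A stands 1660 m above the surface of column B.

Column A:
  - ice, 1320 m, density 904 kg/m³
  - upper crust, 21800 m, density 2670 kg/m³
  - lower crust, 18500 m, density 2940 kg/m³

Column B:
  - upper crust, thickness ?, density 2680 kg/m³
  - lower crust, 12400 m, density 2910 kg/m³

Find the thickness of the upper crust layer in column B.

Take the compensation level at the base of the deeper column (depth z_c below the surface of column A) and equate Σ ρ_i t_i down to z_c; mantle fills any gap and the z_c terms cancel.
Column A: 1320×904 + 21800×2670 + 18500×2940 + (z_c − 41620)×3240
Column B: 1660×0 + x×2680 + 12400×2910 + (z_c − 1660 − 12400 − x)×3240
The z_c×3240 term appears on both sides and cancels. Collect the known terms of each column as K = Σ(ρt)_known − 3240 × (depth of known layers): K_A = 113789280 − 3240×41620 = −21059520; K_B = 36084000 − 3240×(1660 + 12400) = −9470400.
Balance: K_A = K_B − x×(3240 − 2680), so x = (K_B − K_A)/(3240 − 2680) = 11589100/560 = 20700 m.

20700 m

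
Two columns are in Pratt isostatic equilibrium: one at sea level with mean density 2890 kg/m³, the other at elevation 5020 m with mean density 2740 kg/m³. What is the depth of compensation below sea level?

91700 m

ρ_ref D = ρ (D + h) → D (ρ_ref − ρ) = ρ h.
D = ρ h/(ρ_ref − ρ) = 2740 × 5020 m/(2890 − 2740) = 91700 m.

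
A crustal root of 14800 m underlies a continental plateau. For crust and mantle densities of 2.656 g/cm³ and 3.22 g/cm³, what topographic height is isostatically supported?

Balancing pressure at the compensation depth: ρ_c h = (ρ_m − ρ_c) r.
h = r (ρ_m − ρ_c) / ρ_c = 14800 m × (3.22 − 2.656) / 2.656 = 3140 m.

3140 m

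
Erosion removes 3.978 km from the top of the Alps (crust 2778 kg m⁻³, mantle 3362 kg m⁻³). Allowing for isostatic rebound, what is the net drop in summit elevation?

0.691 km

Rebound u = e ρ_c/ρ_m = 3.978 km × 2778/3362 = 3.287 km.
Net surface drop = e − u = 3.978 km − 3.287 km = e (ρ_m − ρ_c)/ρ_m = 0.691 km.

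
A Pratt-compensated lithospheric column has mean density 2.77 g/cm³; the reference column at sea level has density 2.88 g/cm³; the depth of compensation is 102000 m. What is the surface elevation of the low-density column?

4050 m

ρ_ref D = ρ (D + h) → h = D (ρ_ref − ρ)/ρ.
h = 102000 m × (2.88 − 2.77)/2.77 = 4050 m.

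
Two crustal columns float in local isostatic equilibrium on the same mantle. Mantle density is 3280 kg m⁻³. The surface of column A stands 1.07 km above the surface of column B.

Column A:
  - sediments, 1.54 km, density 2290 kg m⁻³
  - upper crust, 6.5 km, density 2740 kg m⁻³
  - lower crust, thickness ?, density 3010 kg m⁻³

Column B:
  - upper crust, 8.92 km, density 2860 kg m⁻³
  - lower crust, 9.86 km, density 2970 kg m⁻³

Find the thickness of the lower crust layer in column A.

Take the compensation level at the base of the deeper column (depth z_c below the surface of column A) and equate Σ ρ_i t_i down to z_c; mantle fills any gap and the z_c terms cancel.
Column A: 1.54×2290 + 6.5×2740 + x×3010 + (z_c − 8.04 − x)×3280
Column B: 1.07×0 + 8.92×2860 + 9.86×2970 + (z_c − 1.07 − 18.78)×3280
The z_c×3280 term appears on both sides and cancels. Collect the known terms of each column as K = Σ(ρt)_known − 3280 × (depth of known layers): K_A = 21336.6 − 3280×8.04 = −5034.6; K_B = 54795.4 − 3280×(1.07 + 18.78) = −10312.6.
Balance: K_A − x×(3280 − 3010) = K_B, so x = (K_A − K_B)/(3280 − 3010) = 5278/270 = 19.5 km.

19.5 km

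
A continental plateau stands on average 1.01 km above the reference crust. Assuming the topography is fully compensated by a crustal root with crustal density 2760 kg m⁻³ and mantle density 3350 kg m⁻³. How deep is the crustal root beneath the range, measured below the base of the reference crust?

Equating mass per unit area of the two columns: the weight of the topography is balanced by the buoyancy of the root, ρ_c h = (ρ_m − ρ_c) r.
r = h · ρ_c / (ρ_m − ρ_c) = 1.01 km × 2760 / (3350 − 2760) = 4.72 km.

4.72 km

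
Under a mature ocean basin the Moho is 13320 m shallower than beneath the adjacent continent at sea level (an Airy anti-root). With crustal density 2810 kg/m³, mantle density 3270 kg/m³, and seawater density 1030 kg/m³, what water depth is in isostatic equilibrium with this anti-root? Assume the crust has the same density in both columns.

3440 m

Replacing a thickness d of crust by seawater at the top must be balanced by replacing crust with mantle at the base: d (ρ_c − ρ_w) = a (ρ_m − ρ_c).
d = a (ρ_m − ρ_c)/(ρ_c − ρ_w) = 13320 m × 460/1780 = 3440 m.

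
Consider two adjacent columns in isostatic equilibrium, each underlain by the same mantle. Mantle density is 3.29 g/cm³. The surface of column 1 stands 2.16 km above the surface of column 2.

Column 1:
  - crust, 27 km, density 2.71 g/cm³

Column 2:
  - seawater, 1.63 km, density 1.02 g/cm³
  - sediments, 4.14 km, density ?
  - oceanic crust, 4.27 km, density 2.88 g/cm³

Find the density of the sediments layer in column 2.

Take the compensation level at the base of the deeper column (depth z_c below the surface of column 1) and equate Σ ρ_i t_i down to z_c; mantle fills any gap and the z_c terms cancel.
Column 1: 27×2.71 + (z_c − 27)×3.29
Column 2: 2.16×0 + 1.63×1.02 + 4.14×ρ + 4.27×2.88 + (z_c − 2.16 − 10.04)×3.29
The z_c×3.29 term appears on both sides and cancels. Collect the known terms of each column as K = Σ(ρt)_known − 3.29 × (depth of known layers): K_1 = 73.17 − 3.29×27 = −15.66; K_2 = 13.9602 − 3.29×(2.16 + 10.04) = −26.1778.
Balance: K_1 = K_2 + 4.14×ρ, so ρ = (K_1 − K_2)/4.14 = 10.5178/4.14 = 2.54 g/cm³.

2.54 g/cm³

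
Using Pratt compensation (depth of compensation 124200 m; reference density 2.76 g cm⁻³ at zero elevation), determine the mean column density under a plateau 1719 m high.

2.72 g cm⁻³

Pratt balance: ρ_ref D = ρ (D + h).
ρ = ρ_ref D/(D + h) = 2.76 × 124200 m/(124200 m + 1719 m) = 2.72 g cm⁻³.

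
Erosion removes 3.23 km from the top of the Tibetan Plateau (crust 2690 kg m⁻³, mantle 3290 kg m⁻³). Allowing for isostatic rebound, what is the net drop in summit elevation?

Rebound u = e ρ_c/ρ_m = 3.23 km × 2690/3290 = 2.641 km.
Net surface drop = e − u = 3.23 km − 2.641 km = e (ρ_m − ρ_c)/ρ_m = 0.589 km.

0.589 km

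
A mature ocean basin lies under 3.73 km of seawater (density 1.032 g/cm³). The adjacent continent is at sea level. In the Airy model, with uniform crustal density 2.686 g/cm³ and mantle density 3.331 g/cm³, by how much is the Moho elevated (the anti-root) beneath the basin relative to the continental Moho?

9.56 km

For local isostatic compensation: replacing crust with seawater at the top is compensated by replacing crust with mantle at the base: d (ρ_c − ρ_w) = a (ρ_m − ρ_c).
a = d (ρ_c − ρ_w)/(ρ_m − ρ_c) = 3.73 km × 1.654/0.645 = 9.56 km.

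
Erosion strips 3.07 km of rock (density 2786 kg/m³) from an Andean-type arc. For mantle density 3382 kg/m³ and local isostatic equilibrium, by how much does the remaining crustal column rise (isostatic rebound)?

Unloading: uplift u = e ρ_c/ρ_m = 3.07 km × 2786/3382 = 2.53 km.

2.53 km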